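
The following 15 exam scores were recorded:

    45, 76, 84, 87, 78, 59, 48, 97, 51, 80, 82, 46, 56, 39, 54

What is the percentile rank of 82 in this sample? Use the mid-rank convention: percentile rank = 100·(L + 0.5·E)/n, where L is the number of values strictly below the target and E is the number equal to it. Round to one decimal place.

Sorted: 39, 45, 46, 48, 51, 54, 56, 59, 76, 78, 80, 82, 84, 87, 97.
Count below 82: L = 11; count equal: E = 1; n = 15.
Percentile rank = 100·(11 + 0.5·1)/15 = 100·11.5/15 = 76.67.

76.7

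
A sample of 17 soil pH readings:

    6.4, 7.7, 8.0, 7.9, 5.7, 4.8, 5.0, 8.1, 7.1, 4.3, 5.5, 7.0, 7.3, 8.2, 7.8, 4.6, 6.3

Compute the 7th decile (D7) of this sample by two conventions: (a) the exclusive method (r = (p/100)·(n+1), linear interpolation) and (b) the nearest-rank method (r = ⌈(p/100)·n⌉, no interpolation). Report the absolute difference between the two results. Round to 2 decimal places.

0.06

Sorted: 4.3, 4.6, 4.8, 5.0, 5.5, 5.7, 6.3, 6.4, 7.0, 7.1, 7.3, 7.7, 7.8, 7.9, 8.0, 8.1, 8.2.
n = 17.
(a) r = 12.6; between ranks 12 (7.7) and 13 (7.8): 7.76.
(b) the nearest-rank method: rank 12 → 7.7.
|7.76 − 7.7| = 0.06.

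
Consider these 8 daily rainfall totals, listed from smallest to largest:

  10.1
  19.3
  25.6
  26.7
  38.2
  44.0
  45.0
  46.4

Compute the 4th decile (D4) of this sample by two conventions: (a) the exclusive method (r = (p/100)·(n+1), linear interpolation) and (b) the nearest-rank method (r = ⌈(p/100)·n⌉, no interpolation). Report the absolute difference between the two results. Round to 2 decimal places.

n = 8.
(a) r = 3.6; between ranks 3 (25.6) and 4 (26.7): 26.26.
(b) the nearest-rank method: rank 4 → 26.7.
|26.26 − 26.7| = 0.44.

0.44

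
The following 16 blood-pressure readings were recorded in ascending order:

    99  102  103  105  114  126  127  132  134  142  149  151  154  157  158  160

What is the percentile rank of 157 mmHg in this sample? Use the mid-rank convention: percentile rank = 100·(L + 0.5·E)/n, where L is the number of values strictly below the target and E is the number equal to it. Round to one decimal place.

Count below 157: L = 13; count equal: E = 1; n = 16.
Percentile rank = 100·(13 + 0.5·1)/16 = 100·13.5/16 = 84.38.

84.4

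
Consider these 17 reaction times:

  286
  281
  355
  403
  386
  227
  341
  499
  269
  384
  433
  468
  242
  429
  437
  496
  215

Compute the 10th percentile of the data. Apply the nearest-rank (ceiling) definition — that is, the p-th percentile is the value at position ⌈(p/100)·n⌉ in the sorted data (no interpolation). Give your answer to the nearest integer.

227

Sorted: 215, 227, 242, 269, 281, 286, 341, 355, 384, 386, 403, 429, 433, 437, 468, 496, 499.
n = 17.
Position = ⌈10/100 · 17⌉ = ⌈1.7⌉ = 2.
The value at rank 2 is 227.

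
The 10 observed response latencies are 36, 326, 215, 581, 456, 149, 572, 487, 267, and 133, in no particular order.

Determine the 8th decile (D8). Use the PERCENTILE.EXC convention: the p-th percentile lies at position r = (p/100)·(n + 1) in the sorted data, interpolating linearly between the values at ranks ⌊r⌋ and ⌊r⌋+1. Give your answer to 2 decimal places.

Sorted: 36, 133, 149, 215, 267, 326, 456, 487, 572, 581.
n = 10.
r = (80/100)·(10 + 1) = 8.8.
Rank 8 is 487 and rank 9 is 572.
Interpolate: 487 + 0.8·(572 − 487) = 487 + 0.8·85 = 555.

555.00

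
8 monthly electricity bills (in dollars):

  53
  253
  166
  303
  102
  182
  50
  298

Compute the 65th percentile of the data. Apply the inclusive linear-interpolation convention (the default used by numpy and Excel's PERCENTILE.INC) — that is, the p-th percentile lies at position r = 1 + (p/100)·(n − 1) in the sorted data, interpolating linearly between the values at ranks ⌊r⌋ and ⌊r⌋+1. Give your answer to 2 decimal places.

221.05

Sorted: 50, 53, 102, 166, 182, 253, 298, 303.
n = 8.
r = 1 + (65/100)·(8 − 1) = 1 + 4.55 = 5.55.
Rank 5 is 182 and rank 6 is 253.
Interpolate: 182 + 0.55·(253 − 182) = 182 + 0.55·71 = 221.05.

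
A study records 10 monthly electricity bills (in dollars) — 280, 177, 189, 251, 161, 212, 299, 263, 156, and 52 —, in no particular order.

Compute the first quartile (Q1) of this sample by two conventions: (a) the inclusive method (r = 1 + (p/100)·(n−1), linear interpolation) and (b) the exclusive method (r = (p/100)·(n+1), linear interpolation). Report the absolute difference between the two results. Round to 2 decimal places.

5.25

Sorted: 52, 156, 161, 177, 189, 212, 251, 263, 280, 299.
n = 10.
(a) r = 3.25; between ranks 3 (161) and 4 (177): 165.
(b) r = 2.75; between ranks 2 (156) and 3 (161): 159.75.
|165 − 159.75| = 5.25.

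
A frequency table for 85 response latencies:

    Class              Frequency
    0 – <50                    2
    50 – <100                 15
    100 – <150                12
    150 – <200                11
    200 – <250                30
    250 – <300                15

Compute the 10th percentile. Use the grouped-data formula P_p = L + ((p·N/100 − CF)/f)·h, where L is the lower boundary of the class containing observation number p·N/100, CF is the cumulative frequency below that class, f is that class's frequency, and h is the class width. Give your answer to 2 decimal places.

N = 85; target position k = 10/100 · 85 = 8.5.
Cumulative frequencies: 2, 17, 29, 40, 70, 85.
Observation 8.5 falls in the class 50 – <100.
L = 50, CF = 2, f = 15, h = 50.
P10 = 50 + ((8.5 − 2)/15)·50 = 50 + 21.6667 = 71.6667.

71.67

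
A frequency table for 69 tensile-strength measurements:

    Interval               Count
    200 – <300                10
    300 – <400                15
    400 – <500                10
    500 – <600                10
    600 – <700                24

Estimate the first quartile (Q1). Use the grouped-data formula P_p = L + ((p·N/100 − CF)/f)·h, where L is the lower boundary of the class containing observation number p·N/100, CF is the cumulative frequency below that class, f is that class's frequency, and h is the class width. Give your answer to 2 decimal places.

N = 69; target position k = 25/100 · 69 = 17.25.
Cumulative frequencies: 10, 25, 35, 45, 69.
Observation 17.25 falls in the class 300 – <400.
L = 300, CF = 10, f = 15, h = 100.
P25 = 300 + ((17.25 − 10)/15)·100 = 300 + 48.3333 = 348.333.

348.33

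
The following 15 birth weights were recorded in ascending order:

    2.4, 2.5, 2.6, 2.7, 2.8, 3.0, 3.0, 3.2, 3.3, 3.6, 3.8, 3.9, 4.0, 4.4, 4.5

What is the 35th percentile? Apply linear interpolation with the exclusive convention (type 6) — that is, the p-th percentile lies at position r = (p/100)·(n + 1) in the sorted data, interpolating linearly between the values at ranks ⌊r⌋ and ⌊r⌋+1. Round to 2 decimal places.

2.92

n = 15.
r = (35/100)·(15 + 1) = 5.6.
Rank 5 is 2.8 and rank 6 is 3.0.
Interpolate: 2.8 + 0.6·(3.0 − 2.8) = 2.8 + 0.6·0.2 = 2.92.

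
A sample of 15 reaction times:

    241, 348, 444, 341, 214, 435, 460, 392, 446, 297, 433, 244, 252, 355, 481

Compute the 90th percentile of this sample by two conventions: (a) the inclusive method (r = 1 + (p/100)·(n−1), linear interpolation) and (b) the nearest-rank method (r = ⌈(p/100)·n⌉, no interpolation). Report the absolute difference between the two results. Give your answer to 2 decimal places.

5.60

Sorted: 214, 241, 244, 252, 297, 341, 348, 355, 392, 433, 435, 444, 446, 460, 481.
n = 15.
(a) r = 13.6; between ranks 13 (446) and 14 (460): 454.4.
(b) the nearest-rank method: rank 14 → 460.
|454.4 − 460| = 5.6.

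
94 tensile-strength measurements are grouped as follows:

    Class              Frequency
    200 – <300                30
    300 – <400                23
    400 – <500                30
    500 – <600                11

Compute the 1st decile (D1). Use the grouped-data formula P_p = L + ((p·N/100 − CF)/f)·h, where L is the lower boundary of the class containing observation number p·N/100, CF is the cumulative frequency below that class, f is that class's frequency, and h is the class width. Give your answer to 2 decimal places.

231.33

N = 94; target position k = 10/100 · 94 = 9.4.
Cumulative frequencies: 30, 53, 83, 94.
Observation 9.4 falls in the class 200 – <300.
L = 200, CF = 0, f = 30, h = 100.
P10 = 200 + ((9.4 − 0)/30)·100 = 200 + 31.3333 = 231.333.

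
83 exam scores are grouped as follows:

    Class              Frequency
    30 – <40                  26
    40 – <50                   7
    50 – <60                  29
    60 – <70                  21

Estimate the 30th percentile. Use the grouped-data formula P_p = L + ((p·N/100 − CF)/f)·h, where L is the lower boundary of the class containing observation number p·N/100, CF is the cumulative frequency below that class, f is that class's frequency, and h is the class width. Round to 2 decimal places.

39.58

N = 83; target position k = 30/100 · 83 = 24.9.
Cumulative frequencies: 26, 33, 62, 83.
Observation 24.9 falls in the class 30 – <40.
L = 30, CF = 0, f = 26, h = 10.
P30 = 30 + ((24.9 − 0)/26)·10 = 30 + 9.57692 = 39.5769.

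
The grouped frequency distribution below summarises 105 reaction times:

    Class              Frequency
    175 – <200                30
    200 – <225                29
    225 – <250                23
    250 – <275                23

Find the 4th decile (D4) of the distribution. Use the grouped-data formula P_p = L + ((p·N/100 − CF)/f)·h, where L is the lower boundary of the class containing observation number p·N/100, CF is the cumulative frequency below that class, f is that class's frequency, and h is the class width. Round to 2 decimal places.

210.34

N = 105; target position k = 40/100 · 105 = 42.
Cumulative frequencies: 30, 59, 82, 105.
Observation 42 falls in the class 200 – <225.
L = 200, CF = 30, f = 29, h = 25.
P40 = 200 + ((42 − 30)/29)·25 = 200 + 10.3448 = 210.345.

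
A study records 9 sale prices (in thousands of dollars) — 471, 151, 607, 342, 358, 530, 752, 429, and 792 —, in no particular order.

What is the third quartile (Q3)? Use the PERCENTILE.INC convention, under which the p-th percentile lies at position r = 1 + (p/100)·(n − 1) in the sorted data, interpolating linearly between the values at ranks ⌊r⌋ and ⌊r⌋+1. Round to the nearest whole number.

607

Sorted: 151, 342, 358, 429, 471, 530, 607, 752, 792.
n = 9.
r = 1 + (75/100)·(9 − 1) = 1 + 6 = 7.
r is an integer, so P75 is the value at rank 7: 607.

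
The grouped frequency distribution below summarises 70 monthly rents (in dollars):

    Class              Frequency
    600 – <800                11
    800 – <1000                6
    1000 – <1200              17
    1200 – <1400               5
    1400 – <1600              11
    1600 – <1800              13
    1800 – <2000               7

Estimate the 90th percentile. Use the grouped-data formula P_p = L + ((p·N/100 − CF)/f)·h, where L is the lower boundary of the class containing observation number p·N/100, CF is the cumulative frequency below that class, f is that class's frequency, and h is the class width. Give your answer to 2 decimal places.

N = 70; target position k = 90/100 · 70 = 63.
Cumulative frequencies: 11, 17, 34, 39, 50, 63, 70.
Observation 63 falls in the class 1600 – <1800.
L = 1600, CF = 50, f = 13, h = 200.
P90 = 1600 + ((63 − 50)/13)·200 = 1600 + 200 = 1800.

1800.00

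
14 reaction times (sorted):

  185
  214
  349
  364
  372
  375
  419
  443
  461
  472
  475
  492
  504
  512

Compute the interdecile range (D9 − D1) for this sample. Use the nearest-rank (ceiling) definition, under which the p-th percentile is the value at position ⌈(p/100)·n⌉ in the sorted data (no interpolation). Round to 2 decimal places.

290.00

n = 14.
P10: rank ⌈10/100·14⌉ = 2 → 214.
P90: rank ⌈90/100·14⌉ = 13 → 504.
Difference: 504 − 214 = 290.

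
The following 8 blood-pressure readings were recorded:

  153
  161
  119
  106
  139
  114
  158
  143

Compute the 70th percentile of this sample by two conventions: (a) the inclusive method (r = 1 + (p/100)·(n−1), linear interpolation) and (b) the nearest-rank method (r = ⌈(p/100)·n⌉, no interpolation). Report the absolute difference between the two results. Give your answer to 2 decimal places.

1.00

Sorted: 106, 114, 119, 139, 143, 153, 158, 161.
n = 8.
(a) r = 5.9; between ranks 5 (143) and 6 (153): 152.
(b) the nearest-rank method: rank 6 → 153.
|152 − 153| = 1.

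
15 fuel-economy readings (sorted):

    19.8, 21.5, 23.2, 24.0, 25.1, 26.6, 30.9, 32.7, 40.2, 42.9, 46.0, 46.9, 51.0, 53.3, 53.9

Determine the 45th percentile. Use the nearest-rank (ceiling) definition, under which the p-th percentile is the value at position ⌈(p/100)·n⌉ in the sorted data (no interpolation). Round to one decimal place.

n = 15.
Position = ⌈45/100 · 15⌉ = ⌈6.75⌉ = 7.
The value at rank 7 is 30.9.

30.9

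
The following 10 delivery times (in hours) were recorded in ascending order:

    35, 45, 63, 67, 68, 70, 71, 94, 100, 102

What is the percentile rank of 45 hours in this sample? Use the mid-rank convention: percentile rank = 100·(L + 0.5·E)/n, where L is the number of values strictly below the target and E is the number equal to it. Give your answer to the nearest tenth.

15.0

Count below 45: L = 1; count equal: E = 1; n = 10.
Percentile rank = 100·(1 + 0.5·1)/10 = 100·1.5/10 = 15.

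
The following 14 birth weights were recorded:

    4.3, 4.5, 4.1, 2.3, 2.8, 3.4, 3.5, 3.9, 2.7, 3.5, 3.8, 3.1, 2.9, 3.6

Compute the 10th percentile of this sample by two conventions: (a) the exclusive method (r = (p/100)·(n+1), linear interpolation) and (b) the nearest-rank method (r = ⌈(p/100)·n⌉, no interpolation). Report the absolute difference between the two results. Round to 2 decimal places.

Sorted: 2.3, 2.7, 2.8, 2.9, 3.1, 3.4, 3.5, 3.5, 3.6, 3.8, 3.9, 4.1, 4.3, 4.5.
n = 14.
(a) r = 1.5; between ranks 1 (2.3) and 2 (2.7): 2.5.
(b) the nearest-rank method: rank 2 → 2.7.
|2.5 − 2.7| = 0.2.

0.20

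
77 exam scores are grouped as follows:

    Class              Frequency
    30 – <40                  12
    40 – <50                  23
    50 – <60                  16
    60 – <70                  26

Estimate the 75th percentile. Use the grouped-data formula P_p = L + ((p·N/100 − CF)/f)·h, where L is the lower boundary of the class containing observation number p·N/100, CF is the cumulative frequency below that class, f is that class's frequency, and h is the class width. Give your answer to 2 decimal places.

62.60

N = 77; target position k = 75/100 · 77 = 57.75.
Cumulative frequencies: 12, 35, 51, 77.
Observation 57.75 falls in the class 60 – <70.
L = 60, CF = 51, f = 26, h = 10.
P75 = 60 + ((57.75 − 51)/26)·10 = 60 + 2.59615 = 62.5962.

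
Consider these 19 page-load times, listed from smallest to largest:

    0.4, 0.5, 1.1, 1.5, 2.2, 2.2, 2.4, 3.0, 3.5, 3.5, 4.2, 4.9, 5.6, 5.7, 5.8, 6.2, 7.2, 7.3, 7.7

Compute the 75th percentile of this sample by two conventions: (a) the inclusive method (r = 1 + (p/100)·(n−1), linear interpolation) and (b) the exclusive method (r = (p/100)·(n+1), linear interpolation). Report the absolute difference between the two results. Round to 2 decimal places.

n = 19.
(a) r = 14.5; between ranks 14 (5.7) and 15 (5.8): 5.75.
(b) r = 15 → value at rank 15 = 5.8.
|5.75 − 5.8| = 0.05.

0.05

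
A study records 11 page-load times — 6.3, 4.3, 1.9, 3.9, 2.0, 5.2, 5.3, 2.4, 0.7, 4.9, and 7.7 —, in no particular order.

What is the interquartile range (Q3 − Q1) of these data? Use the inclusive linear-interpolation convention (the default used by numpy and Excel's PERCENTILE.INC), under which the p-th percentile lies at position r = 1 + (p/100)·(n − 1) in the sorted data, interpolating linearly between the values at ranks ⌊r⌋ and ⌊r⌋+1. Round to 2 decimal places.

3.05

Sorted: 0.7, 1.9, 2.0, 2.4, 3.9, 4.3, 4.9, 5.2, 5.3, 6.3, 7.7.
n = 11.
P25: r = 3.5; ranks 3–4 are 2.0, 2.4; interpolating gives 2.2.
P75: r = 8.5; ranks 8–9 are 5.2, 5.3; interpolating gives 5.25.
Difference: 5.25 − 2.2 = 3.05.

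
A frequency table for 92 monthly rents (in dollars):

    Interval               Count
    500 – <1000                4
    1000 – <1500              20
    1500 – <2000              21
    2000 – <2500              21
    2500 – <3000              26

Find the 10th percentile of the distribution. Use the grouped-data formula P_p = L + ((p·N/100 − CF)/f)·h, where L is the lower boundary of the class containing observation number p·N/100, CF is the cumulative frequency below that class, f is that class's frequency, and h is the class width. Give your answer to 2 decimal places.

1130.00

N = 92; target position k = 10/100 · 92 = 9.2.
Cumulative frequencies: 4, 24, 45, 66, 92.
Observation 9.2 falls in the class 1000 – <1500.
L = 1000, CF = 4, f = 20, h = 500.
P10 = 1000 + ((9.2 − 4)/20)·500 = 1000 + 130 = 1130.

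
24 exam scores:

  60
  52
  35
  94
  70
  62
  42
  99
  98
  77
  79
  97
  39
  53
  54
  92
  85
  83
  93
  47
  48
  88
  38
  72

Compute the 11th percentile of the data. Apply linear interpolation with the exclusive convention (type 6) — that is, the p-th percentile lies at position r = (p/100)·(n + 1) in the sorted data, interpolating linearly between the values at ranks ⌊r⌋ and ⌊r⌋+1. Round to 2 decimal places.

Sorted: 35, 38, 39, 42, 47, 48, 52, 53, 54, 60, 62, 70, 72, 77, 79, 83, 85, 88, 92, 93, 94, 97, 98, 99.
n = 24.
r = (11/100)·(24 + 1) = 2.75.
Rank 2 is 38 and rank 3 is 39.
Interpolate: 38 + 0.75·(39 − 38) = 38 + 0.75·1 = 38.75.

38.75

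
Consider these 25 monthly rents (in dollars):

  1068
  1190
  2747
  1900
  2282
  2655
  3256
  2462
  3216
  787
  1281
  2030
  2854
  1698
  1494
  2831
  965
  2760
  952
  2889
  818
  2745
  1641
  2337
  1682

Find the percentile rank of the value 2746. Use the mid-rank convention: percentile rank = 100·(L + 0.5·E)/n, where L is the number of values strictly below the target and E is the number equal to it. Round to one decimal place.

Sorted: 787, 818, 952, 965, 1068, 1190, 1281, 1494, 1641, 1682, 1698, 1900, 2030, 2282, 2337, 2462, 2655, 2745, 2747, 2760, 2831, 2854, 2889, 3216, 3256.
Count below 2746: L = 18; count equal: E = 0; n = 25.
Percentile rank = 100·(18 + 0.5·0)/25 = 100·18/25 = 72.

72.0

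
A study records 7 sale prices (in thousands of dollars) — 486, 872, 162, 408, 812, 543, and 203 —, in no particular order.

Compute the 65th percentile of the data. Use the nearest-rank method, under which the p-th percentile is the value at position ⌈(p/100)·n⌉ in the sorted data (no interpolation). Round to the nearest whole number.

543

Sorted: 162, 203, 408, 486, 543, 812, 872.
n = 7.
Position = ⌈65/100 · 7⌉ = ⌈4.55⌉ = 5.
The value at rank 5 is 543.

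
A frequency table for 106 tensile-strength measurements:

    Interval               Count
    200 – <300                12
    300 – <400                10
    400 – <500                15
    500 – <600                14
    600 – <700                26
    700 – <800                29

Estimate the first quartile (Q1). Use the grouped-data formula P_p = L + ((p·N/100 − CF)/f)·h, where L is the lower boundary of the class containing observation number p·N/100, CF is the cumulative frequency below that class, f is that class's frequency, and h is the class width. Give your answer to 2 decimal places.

N = 106; target position k = 25/100 · 106 = 26.5.
Cumulative frequencies: 12, 22, 37, 51, 77, 106.
Observation 26.5 falls in the class 400 – <500.
L = 400, CF = 22, f = 15, h = 100.
P25 = 400 + ((26.5 − 22)/15)·100 = 400 + 30 = 430.

430.00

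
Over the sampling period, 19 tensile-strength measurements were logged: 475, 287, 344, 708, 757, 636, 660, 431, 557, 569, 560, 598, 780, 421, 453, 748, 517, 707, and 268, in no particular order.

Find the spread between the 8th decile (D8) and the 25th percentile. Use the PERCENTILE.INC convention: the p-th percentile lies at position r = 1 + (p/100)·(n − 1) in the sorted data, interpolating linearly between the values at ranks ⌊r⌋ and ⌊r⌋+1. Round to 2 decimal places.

Sorted: 268, 287, 344, 421, 431, 453, 475, 517, 557, 560, 569, 598, 636, 660, 707, 708, 748, 757, 780.
n = 19.
P25: r = 5.5; ranks 5–6 are 431, 453; interpolating gives 442.
P80: r = 15.4; ranks 15–16 are 707, 708; interpolating gives 707.4.
Difference: 707.4 − 442 = 265.4.

265.40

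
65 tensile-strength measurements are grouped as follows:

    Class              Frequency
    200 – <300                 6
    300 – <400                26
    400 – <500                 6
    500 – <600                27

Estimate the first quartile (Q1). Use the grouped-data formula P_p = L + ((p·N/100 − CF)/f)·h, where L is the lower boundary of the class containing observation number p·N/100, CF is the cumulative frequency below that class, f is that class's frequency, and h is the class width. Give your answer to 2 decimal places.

339.42

N = 65; target position k = 25/100 · 65 = 16.25.
Cumulative frequencies: 6, 32, 38, 65.
Observation 16.25 falls in the class 300 – <400.
L = 300, CF = 6, f = 26, h = 100.
P25 = 300 + ((16.25 − 6)/26)·100 = 300 + 39.4231 = 339.423.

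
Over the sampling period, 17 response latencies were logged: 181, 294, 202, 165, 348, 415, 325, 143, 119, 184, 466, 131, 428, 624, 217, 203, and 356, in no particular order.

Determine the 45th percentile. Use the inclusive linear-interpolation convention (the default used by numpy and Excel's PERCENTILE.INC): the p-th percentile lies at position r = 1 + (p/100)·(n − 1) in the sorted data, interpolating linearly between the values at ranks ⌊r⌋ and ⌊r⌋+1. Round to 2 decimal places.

205.80

Sorted: 119, 131, 143, 165, 181, 184, 202, 203, 217, 294, 325, 348, 356, 415, 428, 466, 624.
n = 17.
r = 1 + (45/100)·(17 − 1) = 1 + 7.2 = 8.2.
Rank 8 is 203 and rank 9 is 217.
Interpolate: 203 + 0.2·(217 − 203) = 203 + 0.2·14 = 205.8.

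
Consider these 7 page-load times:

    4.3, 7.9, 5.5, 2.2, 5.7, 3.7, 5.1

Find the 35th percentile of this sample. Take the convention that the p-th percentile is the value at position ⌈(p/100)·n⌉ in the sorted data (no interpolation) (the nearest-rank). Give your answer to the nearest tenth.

4.3

Sorted: 2.2, 3.7, 4.3, 5.1, 5.5, 5.7, 7.9.
n = 7.
Position = ⌈35/100 · 7⌉ = ⌈2.45⌉ = 3.
The value at rank 3 is 4.3.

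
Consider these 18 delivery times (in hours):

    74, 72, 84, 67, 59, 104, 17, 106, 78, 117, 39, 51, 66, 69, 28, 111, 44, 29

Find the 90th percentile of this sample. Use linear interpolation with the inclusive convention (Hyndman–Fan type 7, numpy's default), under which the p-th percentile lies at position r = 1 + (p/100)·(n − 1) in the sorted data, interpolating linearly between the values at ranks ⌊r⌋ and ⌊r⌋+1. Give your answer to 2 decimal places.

107.50

Sorted: 17, 28, 29, 39, 44, 51, 59, 66, 67, 69, 72, 74, 78, 84, 104, 106, 111, 117.
n = 18.
r = 1 + (90/100)·(18 − 1) = 1 + 15.3 = 16.3.
Rank 16 is 106 and rank 17 is 111.
Interpolate: 106 + 0.3·(111 − 106) = 106 + 0.3·5 = 107.5.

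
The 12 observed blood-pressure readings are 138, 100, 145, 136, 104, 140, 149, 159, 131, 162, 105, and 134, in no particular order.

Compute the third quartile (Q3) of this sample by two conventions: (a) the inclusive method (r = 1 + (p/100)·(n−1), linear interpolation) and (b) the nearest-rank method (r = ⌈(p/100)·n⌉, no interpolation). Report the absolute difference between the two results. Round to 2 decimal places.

Sorted: 100, 104, 105, 131, 134, 136, 138, 140, 145, 149, 159, 162.
n = 12.
(a) r = 9.25; between ranks 9 (145) and 10 (149): 146.
(b) the nearest-rank method: rank 9 → 145.
|146 − 145| = 1.

1.00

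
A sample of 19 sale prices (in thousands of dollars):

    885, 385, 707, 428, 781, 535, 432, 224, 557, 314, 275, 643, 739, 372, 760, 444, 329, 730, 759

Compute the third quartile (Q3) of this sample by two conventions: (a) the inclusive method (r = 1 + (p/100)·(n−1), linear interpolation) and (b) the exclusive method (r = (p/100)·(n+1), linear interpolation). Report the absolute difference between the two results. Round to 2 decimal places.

4.50

Sorted: 224, 275, 314, 329, 372, 385, 428, 432, 444, 535, 557, 643, 707, 730, 739, 759, 760, 781, 885.
n = 19.
(a) r = 14.5; between ranks 14 (730) and 15 (739): 734.5.
(b) r = 15 → value at rank 15 = 739.
|734.5 − 739| = 4.5.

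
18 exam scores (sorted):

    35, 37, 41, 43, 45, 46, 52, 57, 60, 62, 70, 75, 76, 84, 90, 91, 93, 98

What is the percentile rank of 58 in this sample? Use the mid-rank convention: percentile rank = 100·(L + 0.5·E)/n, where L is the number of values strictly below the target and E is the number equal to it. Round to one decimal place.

44.4

Count below 58: L = 8; count equal: E = 0; n = 18.
Percentile rank = 100·(8 + 0.5·0)/18 = 100·8/18 = 44.44.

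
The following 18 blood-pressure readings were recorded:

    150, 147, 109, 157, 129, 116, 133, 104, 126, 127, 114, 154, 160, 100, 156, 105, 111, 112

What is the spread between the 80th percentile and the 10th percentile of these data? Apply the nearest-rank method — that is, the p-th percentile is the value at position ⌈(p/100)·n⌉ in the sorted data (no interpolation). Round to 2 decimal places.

Sorted: 100, 104, 105, 109, 111, 112, 114, 116, 126, 127, 129, 133, 147, 150, 154, 156, 157, 160.
n = 18.
P10: rank ⌈10/100·18⌉ = 2 → 104.
P80: rank ⌈80/100·18⌉ = 15 → 154.
Difference: 154 − 104 = 50.

50.00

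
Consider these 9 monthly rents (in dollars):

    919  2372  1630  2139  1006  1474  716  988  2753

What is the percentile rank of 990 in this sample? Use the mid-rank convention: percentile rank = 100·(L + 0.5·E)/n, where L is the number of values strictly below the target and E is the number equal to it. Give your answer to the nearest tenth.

Sorted: 716, 919, 988, 1006, 1474, 1630, 2139, 2372, 2753.
Count below 990: L = 3; count equal: E = 0; n = 9.
Percentile rank = 100·(3 + 0.5·0)/9 = 100·3/9 = 33.33.

33.3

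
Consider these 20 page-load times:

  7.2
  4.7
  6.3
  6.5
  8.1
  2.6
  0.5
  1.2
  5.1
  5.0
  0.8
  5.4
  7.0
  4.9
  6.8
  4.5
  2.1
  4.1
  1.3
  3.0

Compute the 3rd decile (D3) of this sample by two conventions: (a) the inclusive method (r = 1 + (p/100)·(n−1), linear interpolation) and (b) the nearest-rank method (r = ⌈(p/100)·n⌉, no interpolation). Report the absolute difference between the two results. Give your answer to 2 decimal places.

0.28

Sorted: 0.5, 0.8, 1.2, 1.3, 2.1, 2.6, 3.0, 4.1, 4.5, 4.7, 4.9, 5.0, 5.1, 5.4, 6.3, 6.5, 6.8, 7.0, 7.2, 8.1.
n = 20.
(a) r = 6.7; between ranks 6 (2.6) and 7 (3.0): 2.88.
(b) the nearest-rank method: rank 6 → 2.6.
|2.88 − 2.6| = 0.28.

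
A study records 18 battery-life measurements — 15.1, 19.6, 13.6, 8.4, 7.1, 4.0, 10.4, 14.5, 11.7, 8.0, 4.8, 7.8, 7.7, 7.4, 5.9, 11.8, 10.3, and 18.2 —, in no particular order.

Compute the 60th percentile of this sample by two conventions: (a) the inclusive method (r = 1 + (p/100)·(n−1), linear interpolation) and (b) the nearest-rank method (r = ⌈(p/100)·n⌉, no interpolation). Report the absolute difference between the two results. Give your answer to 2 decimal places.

0.26

Sorted: 4.0, 4.8, 5.9, 7.1, 7.4, 7.7, 7.8, 8.0, 8.4, 10.3, 10.4, 11.7, 11.8, 13.6, 14.5, 15.1, 18.2, 19.6.
n = 18.
(a) r = 11.2; between ranks 11 (10.4) and 12 (11.7): 10.66.
(b) the nearest-rank method: rank 11 → 10.4.
|10.66 − 10.4| = 0.26.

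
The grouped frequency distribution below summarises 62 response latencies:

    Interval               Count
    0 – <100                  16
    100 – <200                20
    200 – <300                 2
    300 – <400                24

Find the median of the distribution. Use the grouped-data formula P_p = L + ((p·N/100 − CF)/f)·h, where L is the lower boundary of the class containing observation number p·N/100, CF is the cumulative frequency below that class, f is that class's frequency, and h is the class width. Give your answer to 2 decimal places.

N = 62; target position k = 50/100 · 62 = 31.
Cumulative frequencies: 16, 36, 38, 62.
Observation 31 falls in the class 100 – <200.
L = 100, CF = 16, f = 20, h = 100.
P50 = 100 + ((31 − 16)/20)·100 = 100 + 75 = 175.

175.00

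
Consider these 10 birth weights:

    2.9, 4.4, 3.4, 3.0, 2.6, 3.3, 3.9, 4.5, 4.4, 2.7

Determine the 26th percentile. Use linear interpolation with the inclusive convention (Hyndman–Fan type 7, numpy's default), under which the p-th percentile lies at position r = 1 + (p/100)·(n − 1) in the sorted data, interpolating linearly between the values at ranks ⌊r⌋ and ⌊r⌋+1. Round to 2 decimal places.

2.93

Sorted: 2.6, 2.7, 2.9, 3.0, 3.3, 3.4, 3.9, 4.4, 4.4, 4.5.
n = 10.
r = 1 + (26/100)·(10 − 1) = 1 + 2.34 = 3.34.
Rank 3 is 2.9 and rank 4 is 3.0.
Interpolate: 2.9 + 0.34·(3.0 − 2.9) = 2.9 + 0.34·0.1 = 2.934.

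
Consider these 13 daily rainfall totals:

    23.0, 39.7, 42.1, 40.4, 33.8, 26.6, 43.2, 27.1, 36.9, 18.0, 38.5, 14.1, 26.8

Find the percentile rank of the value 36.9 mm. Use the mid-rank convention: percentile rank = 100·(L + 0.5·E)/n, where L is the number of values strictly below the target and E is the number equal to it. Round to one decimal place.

57.7

Sorted: 14.1, 18.0, 23.0, 26.6, 26.8, 27.1, 33.8, 36.9, 38.5, 39.7, 40.4, 42.1, 43.2.
Count below 36.9: L = 7; count equal: E = 1; n = 13.
Percentile rank = 100·(7 + 0.5·1)/13 = 100·7.5/13 = 57.69.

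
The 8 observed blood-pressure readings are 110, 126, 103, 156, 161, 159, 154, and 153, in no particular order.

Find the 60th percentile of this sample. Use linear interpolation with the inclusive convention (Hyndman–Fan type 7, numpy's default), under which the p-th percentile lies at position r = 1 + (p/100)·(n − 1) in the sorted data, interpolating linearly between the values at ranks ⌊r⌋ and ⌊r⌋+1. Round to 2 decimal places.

154.40

Sorted: 103, 110, 126, 153, 154, 156, 159, 161.
n = 8.
r = 1 + (60/100)·(8 − 1) = 1 + 4.2 = 5.2.
Rank 5 is 154 and rank 6 is 156.
Interpolate: 154 + 0.2·(156 − 154) = 154 + 0.2·2 = 154.4.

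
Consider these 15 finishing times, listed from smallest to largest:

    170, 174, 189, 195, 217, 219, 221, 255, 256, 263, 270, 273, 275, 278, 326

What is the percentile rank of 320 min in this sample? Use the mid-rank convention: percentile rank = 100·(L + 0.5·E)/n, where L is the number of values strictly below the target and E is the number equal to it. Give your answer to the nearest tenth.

Count below 320: L = 14; count equal: E = 0; n = 15.
Percentile rank = 100·(14 + 0.5·0)/15 = 100·14/15 = 93.33.

93.3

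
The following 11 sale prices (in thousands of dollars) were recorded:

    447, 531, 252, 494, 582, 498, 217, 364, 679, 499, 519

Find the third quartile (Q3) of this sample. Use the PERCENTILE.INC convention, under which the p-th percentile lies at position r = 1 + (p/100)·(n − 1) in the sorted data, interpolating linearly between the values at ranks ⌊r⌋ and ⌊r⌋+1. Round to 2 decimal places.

525.00

Sorted: 217, 252, 364, 447, 494, 498, 499, 519, 531, 582, 679.
n = 11.
r = 1 + (75/100)·(11 − 1) = 1 + 7.5 = 8.5.
Rank 8 is 519 and rank 9 is 531.
Interpolate: 519 + 0.5·(531 − 519) = 519 + 0.5·12 = 525.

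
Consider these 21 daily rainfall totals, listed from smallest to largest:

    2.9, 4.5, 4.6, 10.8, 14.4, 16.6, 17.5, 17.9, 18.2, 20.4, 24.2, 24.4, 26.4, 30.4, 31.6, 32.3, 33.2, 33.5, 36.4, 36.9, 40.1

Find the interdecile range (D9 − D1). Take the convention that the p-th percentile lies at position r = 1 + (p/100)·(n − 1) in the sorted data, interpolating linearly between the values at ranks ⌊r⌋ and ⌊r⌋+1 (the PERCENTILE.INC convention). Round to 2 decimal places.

31.80

n = 21.
P10: r = 3 (integer) → 4.6.
P90: r = 19 (integer) → 36.4.
Difference: 36.4 − 4.6 = 31.8.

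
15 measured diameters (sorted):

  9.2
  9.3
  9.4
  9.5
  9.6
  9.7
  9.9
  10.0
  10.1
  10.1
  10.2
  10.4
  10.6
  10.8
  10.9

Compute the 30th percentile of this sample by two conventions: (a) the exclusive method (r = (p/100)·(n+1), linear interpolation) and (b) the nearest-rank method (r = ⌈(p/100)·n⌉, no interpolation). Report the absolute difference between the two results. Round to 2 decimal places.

n = 15.
(a) r = 4.8; between ranks 4 (9.5) and 5 (9.6): 9.58.
(b) the nearest-rank method: rank 5 → 9.6.
|9.58 − 9.6| = 0.02.

0.02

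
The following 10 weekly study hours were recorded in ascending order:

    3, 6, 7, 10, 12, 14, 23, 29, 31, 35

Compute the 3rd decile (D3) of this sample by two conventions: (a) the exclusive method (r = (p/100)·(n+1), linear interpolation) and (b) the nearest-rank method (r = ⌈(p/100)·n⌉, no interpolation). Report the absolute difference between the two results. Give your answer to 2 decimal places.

n = 10.
(a) r = 3.3; between ranks 3 (7) and 4 (10): 7.9.
(b) the nearest-rank method: rank 3 → 7.
|7.9 − 7| = 0.9.

0.90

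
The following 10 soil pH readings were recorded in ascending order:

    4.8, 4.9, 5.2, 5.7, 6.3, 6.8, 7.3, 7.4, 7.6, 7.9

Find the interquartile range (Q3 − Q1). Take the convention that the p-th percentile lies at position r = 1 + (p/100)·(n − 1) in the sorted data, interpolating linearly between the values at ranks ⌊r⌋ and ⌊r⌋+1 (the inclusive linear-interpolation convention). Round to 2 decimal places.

2.05

n = 10.
P25: r = 3.25; ranks 3–4 are 5.2, 5.7; interpolating gives 5.325.
P75: r = 7.75; ranks 7–8 are 7.3, 7.4; interpolating gives 7.375.
Difference: 7.375 − 5.325 = 2.05.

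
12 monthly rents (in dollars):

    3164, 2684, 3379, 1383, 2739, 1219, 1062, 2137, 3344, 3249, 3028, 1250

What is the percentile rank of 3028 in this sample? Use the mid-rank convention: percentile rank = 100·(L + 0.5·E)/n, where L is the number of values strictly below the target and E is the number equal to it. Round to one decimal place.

Sorted: 1062, 1219, 1250, 1383, 2137, 2684, 2739, 3028, 3164, 3249, 3344, 3379.
Count below 3028: L = 7; count equal: E = 1; n = 12.
Percentile rank = 100·(7 + 0.5·1)/12 = 100·7.5/12 = 62.5.

62.5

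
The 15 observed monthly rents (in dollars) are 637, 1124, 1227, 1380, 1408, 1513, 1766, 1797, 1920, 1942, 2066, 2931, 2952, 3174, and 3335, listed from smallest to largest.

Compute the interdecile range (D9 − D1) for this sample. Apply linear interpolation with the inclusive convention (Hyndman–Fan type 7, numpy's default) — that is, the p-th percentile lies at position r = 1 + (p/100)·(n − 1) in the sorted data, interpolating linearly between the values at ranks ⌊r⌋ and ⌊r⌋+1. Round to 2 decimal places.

1920.00

n = 15.
P10: r = 2.4; ranks 2–3 are 1124, 1227; interpolating gives 1165.2.
P90: r = 13.6; ranks 13–14 are 2952, 3174; interpolating gives 3085.2.
Difference: 3085.2 − 1165.2 = 1920.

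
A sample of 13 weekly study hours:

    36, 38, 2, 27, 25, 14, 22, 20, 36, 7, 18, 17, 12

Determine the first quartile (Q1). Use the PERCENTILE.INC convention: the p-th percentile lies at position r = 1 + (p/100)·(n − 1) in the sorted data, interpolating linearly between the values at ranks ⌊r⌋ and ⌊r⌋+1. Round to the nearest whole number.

14

Sorted: 2, 7, 12, 14, 17, 18, 20, 22, 25, 27, 36, 36, 38.
n = 13.
r = 1 + (25/100)·(13 − 1) = 1 + 3 = 4.
r is an integer, so P25 is the value at rank 4: 14.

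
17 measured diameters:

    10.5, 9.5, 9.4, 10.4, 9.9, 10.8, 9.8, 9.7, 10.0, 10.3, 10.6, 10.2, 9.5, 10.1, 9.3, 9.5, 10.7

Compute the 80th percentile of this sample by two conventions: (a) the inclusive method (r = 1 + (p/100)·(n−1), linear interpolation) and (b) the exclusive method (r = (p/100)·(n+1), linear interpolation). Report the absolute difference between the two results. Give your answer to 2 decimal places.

Sorted: 9.3, 9.4, 9.5, 9.5, 9.5, 9.7, 9.8, 9.9, 10.0, 10.1, 10.2, 10.3, 10.4, 10.5, 10.6, 10.7, 10.8.
n = 17.
(a) r = 13.8; between ranks 13 (10.4) and 14 (10.5): 10.48.
(b) r = 14.4; between ranks 14 (10.5) and 15 (10.6): 10.54.
|10.48 − 10.54| = 0.06.

0.06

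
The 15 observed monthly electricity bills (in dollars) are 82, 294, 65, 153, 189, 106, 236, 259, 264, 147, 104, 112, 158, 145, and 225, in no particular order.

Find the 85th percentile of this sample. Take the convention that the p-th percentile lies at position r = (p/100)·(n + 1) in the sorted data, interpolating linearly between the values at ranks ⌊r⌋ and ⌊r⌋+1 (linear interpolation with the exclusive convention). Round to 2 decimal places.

262.00

Sorted: 65, 82, 104, 106, 112, 145, 147, 153, 158, 189, 225, 236, 259, 264, 294.
n = 15.
r = (85/100)·(15 + 1) = 13.6.
Rank 13 is 259 and rank 14 is 264.
Interpolate: 259 + 0.6·(264 − 259) = 259 + 0.6·5 = 262.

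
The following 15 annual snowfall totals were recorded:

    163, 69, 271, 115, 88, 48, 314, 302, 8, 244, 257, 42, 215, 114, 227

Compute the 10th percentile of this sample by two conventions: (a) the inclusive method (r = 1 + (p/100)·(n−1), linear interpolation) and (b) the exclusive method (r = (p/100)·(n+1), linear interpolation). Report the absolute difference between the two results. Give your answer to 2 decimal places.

16.00

Sorted: 8, 42, 48, 69, 88, 114, 115, 163, 215, 227, 244, 257, 271, 302, 314.
n = 15.
(a) r = 2.4; between ranks 2 (42) and 3 (48): 44.4.
(b) r = 1.6; between ranks 1 (8) and 2 (42): 28.4.
|44.4 − 28.4| = 16.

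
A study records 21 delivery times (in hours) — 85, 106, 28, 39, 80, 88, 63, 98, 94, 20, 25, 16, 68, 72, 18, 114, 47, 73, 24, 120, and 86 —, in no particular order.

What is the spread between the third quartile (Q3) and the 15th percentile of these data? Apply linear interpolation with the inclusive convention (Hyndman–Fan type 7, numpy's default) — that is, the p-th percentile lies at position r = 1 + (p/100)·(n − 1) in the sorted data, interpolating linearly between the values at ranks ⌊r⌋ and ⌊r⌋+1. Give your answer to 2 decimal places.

Sorted: 16, 18, 20, 24, 25, 28, 39, 47, 63, 68, 72, 73, 80, 85, 86, 88, 94, 98, 106, 114, 120.
n = 21.
P15: r = 4 (integer) → 24.
P75: r = 16 (integer) → 88.
Difference: 88 − 24 = 64.

64.00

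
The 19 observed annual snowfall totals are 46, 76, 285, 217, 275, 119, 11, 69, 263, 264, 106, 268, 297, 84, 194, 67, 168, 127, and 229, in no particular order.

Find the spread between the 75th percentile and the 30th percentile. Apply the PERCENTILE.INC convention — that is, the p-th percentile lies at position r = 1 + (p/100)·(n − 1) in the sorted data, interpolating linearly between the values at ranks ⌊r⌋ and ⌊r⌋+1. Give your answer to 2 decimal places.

Sorted: 11, 46, 67, 69, 76, 84, 106, 119, 127, 168, 194, 217, 229, 263, 264, 268, 275, 285, 297.
n = 19.
P30: r = 6.4; ranks 6–7 are 84, 106; interpolating gives 92.8.
P75: r = 14.5; ranks 14–15 are 263, 264; interpolating gives 263.5.
Difference: 263.5 − 92.8 = 170.7.

170.70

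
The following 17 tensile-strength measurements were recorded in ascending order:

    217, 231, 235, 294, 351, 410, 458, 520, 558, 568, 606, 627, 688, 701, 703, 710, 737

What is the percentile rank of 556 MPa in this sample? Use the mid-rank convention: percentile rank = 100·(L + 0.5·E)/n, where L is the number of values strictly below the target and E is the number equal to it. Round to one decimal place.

47.1

Count below 556: L = 8; count equal: E = 0; n = 17.
Percentile rank = 100·(8 + 0.5·0)/17 = 100·8/17 = 47.06.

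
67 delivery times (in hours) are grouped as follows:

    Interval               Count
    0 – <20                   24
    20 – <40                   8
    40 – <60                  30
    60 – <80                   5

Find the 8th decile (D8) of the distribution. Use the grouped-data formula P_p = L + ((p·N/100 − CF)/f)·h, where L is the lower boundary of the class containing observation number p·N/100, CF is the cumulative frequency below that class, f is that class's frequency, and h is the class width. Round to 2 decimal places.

54.40

N = 67; target position k = 80/100 · 67 = 53.6.
Cumulative frequencies: 24, 32, 62, 67.
Observation 53.6 falls in the class 40 – <60.
L = 40, CF = 32, f = 30, h = 20.
P80 = 40 + ((53.6 − 32)/30)·20 = 40 + 14.4 = 54.4.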